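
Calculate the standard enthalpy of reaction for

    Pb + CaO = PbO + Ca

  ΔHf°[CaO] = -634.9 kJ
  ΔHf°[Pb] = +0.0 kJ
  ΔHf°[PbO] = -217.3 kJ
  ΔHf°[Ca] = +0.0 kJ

Products: 1·(-217.3) + 1·(+0.0) = -217.3
Reactants: 1·(+0.0) + 1·(-634.9) = -634.9
ΔHrxn = (-217.3) − (-634.9) = 417.6 kJ

ΔHrxn = 417.6 kJ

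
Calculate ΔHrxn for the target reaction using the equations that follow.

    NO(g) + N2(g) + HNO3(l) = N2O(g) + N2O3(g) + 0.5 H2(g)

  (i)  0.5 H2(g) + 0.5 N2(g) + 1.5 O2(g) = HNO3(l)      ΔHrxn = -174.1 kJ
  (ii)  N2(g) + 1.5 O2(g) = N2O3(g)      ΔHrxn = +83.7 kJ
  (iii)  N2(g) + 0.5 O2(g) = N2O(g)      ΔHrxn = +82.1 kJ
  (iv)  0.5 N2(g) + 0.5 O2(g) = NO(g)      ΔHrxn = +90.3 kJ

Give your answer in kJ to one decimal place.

ΔHrxn = 249.6 kJ

(i) reversed (HNO3(l) must end up as a reactant): +174.1 kJ
(ii) as written (N2O3(g) already on the product side): +83.7 kJ
(iii) as written (N2O(g) already on the product side): +82.1 kJ
(iv) reversed (reverse to put NO(g) on the reactant side): -90.3 kJ
ΔHrxn = (+174.1) + (+83.7) + (+82.1) + (-90.3) = 249.6 kJ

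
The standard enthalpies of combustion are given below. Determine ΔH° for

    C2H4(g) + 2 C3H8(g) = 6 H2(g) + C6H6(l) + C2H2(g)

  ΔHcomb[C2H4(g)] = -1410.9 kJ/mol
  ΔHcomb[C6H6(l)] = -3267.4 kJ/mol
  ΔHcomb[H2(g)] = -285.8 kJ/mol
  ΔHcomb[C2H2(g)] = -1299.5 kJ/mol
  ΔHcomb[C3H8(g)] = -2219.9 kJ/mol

With combustion enthalpies, reactants minus products:
= [1·(-1410.9) + 2·(-2219.9)] − [6·(-285.8) + 1·(-3267.4) + 1·(-1299.5)]
= 431.0 kJ/mol

ΔH° = 431.0 kJ/mol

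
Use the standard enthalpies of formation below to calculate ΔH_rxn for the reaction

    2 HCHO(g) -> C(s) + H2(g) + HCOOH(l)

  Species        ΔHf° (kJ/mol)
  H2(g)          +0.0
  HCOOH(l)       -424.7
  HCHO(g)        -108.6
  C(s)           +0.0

Products: 1·(+0.0) + 1·(+0.0) + 1·(-424.7) = -424.7
Reactants: 2·(-108.6) = -217.2
ΔH_rxn = (-424.7) − (-217.2) = -207.5 kJ/mol

ΔH_rxn = -207.5 kJ/mol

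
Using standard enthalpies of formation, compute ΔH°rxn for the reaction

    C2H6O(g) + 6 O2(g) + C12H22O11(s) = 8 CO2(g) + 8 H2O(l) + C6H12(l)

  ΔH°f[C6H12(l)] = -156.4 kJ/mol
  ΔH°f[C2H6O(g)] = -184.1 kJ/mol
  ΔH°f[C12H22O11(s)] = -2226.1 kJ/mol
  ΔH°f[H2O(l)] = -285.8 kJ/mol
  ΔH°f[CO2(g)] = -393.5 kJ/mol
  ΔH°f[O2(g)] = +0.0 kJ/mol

ΔH°rxn = -3180.6 kJ/mol

Products: 8·(-393.5) + 8·(-285.8) + 1·(-156.4) = -5590.8
Reactants: 1·(-184.1) + 6·(+0.0) + 1·(-2226.1) = -2410.2
ΔH°rxn = (-5590.8) − (-2410.2) = -3180.6 kJ/mol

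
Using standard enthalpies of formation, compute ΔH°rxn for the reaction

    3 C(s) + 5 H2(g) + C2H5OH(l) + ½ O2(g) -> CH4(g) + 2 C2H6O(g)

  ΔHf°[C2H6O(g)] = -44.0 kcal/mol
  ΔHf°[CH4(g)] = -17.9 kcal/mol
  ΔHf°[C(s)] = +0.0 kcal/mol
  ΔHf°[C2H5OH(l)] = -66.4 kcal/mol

ΔH°rxn = -39.5 kcal/mol

Products: 1·(-17.9) + 2·(-44.0) = -105.9
Reactants: 3·(+0.0) + 5·(+0.0) + 1·(-66.4) + 1/2·(+0.0) = -66.4
ΔH°rxn = (-105.9) − (-66.4) = -39.5 kcal/mol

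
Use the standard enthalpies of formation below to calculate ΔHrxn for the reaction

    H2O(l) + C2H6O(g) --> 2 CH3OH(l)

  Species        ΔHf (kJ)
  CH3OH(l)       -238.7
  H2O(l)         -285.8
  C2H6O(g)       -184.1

ΔHrxn = -7.5 kJ

Products: 2·(-238.7) = -477.4
Reactants: 1·(-285.8) + 1·(-184.1) = -469.9
ΔHrxn = (-477.4) − (-469.9) = -7.5 kJ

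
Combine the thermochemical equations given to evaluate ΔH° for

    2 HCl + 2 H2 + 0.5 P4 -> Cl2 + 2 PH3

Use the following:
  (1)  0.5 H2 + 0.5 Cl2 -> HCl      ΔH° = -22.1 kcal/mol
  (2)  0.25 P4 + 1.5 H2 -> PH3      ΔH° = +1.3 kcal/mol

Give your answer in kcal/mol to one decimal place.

(1) reversed and × 2: (-2)·(-22.1) = +44.2 kcal/mol
(2) × 2: (2)·(+1.3) = +2.6 kcal/mol
Combining the equations, ΔH° = (+44.2) + (+2.6) = 46.8 kcal/mol

ΔH° = 46.8 kcal/mol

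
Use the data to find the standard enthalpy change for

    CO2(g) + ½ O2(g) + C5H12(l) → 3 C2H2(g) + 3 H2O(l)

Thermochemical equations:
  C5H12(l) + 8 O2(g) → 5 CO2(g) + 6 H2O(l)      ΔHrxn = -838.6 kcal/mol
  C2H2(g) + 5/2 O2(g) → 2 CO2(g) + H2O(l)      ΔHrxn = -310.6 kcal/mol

equation 1 as written: -838.6 kcal/mol
equation 2 reversed and × 3: (-3)·(-310.6) = +931.8 kcal/mol
ΔHrxn = (1)·(-838.6) + (-3)·(-310.6) = 93.2 kcal/mol

ΔHrxn = 93.2 kcal/mol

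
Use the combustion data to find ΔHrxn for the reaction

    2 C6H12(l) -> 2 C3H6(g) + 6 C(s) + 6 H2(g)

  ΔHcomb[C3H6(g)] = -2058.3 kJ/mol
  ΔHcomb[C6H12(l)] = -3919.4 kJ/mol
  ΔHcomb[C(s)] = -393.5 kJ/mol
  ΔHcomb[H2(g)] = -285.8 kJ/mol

With combustion enthalpies, reactants minus products:
= [2·(-3919.4)] − [2·(-2058.3) + 6·(-393.5) + 6·(-285.8)]
= 353.6 kJ/mol

ΔHrxn = 353.6 kJ/mol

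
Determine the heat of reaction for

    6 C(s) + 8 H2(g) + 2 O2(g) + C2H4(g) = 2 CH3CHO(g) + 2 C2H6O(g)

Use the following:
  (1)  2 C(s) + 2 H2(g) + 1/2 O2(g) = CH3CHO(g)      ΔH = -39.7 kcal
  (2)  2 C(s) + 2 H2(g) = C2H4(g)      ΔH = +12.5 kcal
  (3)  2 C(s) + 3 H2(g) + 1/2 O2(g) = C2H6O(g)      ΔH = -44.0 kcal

ΔH = -179.9 kcal

(1) × 2: (2)·(-39.7) = -79.4 kcal
(2) reversed: -12.5 kcal
(3) × 2: (2)·(-44.0) = -88.0 kcal
Summing the manipulated equations, ΔH = (-79.4) + (-12.5) + (-88.0) = -179.9 kcal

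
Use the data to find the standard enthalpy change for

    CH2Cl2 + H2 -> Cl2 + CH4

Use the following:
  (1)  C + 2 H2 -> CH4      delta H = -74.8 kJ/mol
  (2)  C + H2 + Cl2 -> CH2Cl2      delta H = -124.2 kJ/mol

delta H = 49.4 kJ/mol

(1) as written (CH4 already on the product side): -74.8 kJ/mol
(2) reversed (CH2Cl2 must end up as a reactant): +124.2 kJ/mol
delta H = (-74.8) + (+124.2) = 49.4 kJ/mol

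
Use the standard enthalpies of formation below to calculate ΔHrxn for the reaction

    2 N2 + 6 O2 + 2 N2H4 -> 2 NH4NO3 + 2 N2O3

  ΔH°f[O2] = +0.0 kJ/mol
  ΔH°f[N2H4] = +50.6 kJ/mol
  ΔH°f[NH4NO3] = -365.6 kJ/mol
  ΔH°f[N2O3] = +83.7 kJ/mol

ΔH°rxn = Σ nΔHf°(products) − Σ nΔHf°(reactants).
Products: 2·(-365.6) + 2·(+83.7) = -563.8
Reactants: 2·(+0.0) + 6·(+0.0) + 2·(+50.6) = +101.2
ΔHrxn = (-563.8) − (+101.2) = -665.0 kJ/mol

ΔHrxn = -665.0 kJ/mol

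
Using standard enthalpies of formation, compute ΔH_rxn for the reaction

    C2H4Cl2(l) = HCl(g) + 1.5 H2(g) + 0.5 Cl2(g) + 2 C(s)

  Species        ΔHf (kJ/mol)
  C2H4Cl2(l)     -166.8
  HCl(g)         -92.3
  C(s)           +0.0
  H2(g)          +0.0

ΔH_rxn = 74.5 kJ/mol

ΔH°rxn = Σ nΔHf°(products) − Σ nΔHf°(reactants).
Products: 1·(-92.3) + 3/2·(+0.0) + 1/2·(+0.0) + 2·(+0.0) = -92.3
Reactants: 1·(-166.8) = -166.8
ΔH_rxn = (-92.3) − (-166.8) = 74.5 kJ/mol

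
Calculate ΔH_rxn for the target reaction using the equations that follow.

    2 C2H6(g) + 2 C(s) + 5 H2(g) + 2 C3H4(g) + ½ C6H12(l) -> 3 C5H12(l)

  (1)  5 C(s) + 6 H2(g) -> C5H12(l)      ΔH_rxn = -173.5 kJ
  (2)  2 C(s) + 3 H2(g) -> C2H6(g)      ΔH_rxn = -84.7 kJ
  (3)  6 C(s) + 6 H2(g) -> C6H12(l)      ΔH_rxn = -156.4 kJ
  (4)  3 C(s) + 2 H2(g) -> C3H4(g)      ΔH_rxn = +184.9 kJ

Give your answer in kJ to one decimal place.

ΔH_rxn = -642.7 kJ

(1) × 3 (×3 to match 3 C5H12(l) in the target): (3)·(-173.5) = -520.5 kJ
(2) reversed and × 2 (reverse to put C2H6(g) on the reactant side; ×2 to match 2 C2H6(g) in the target): (-2)·(-84.7) = +169.4 kJ
(3) reversed and × 1/2 (reverse to put C6H12(l) on the reactant side; scale by 1/2 for the 1/2 C6H12(l)): (-1/2)·(-156.4) = +78.2 kJ
(4) reversed and × 2 (reverse to put C3H4(g) on the reactant side; scale by 2 for the 2 C3H4(g)): (-2)·(+184.9) = -369.8 kJ
By Hess's law, ΔH_rxn = (-520.5) + (+169.4) + (+78.2) + (-369.8) = -642.7 kJ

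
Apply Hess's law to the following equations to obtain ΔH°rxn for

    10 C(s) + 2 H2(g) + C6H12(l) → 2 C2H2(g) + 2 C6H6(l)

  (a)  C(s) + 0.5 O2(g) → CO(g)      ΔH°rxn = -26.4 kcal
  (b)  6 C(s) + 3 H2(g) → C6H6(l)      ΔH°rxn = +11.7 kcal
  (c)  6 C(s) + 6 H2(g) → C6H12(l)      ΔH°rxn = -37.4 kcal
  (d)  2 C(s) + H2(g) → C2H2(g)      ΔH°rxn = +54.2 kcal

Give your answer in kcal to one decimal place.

ΔH°rxn = 169.2 kcal

(a): not needed (CO(g) appears nowhere else).
(b) × 2 (×2 to match 2 C6H6(l) in the target): (2)·(+11.7) = +23.4 kcal
(c) reversed (C6H12(l) must end up as a reactant): +37.4 kcal
(d) × 2 (scale by 2 for the 2 C2H2(g)): (2)·(+54.2) = +108.4 kcal
ΔH°rxn = (+23.4) + (+37.4) + (+108.4) = 169.2 kcal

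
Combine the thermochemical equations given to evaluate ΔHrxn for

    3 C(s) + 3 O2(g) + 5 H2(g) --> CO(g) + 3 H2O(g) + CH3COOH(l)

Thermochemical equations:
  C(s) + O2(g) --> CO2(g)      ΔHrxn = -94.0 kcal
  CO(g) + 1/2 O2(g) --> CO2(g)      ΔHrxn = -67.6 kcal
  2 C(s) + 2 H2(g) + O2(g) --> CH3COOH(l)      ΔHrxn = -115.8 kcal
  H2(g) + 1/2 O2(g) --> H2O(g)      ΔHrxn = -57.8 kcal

ΔHrxn = -315.6 kcal

equation 1 as written: -94.0 kcal
equation 2 reversed (CO(g) must end up as a product): +67.6 kcal
equation 3 as written (CH3COOH(l) already on the product side): -115.8 kcal
equation 4 × 3 (×3 to match 3 H2O(g) in the target): (3)·(-57.8) = -173.4 kcal
ΔHrxn = (1)·(-94.0) + (-1)·(-67.6) + (1)·(-115.8) + (3)·(-57.8) = -315.6 kcal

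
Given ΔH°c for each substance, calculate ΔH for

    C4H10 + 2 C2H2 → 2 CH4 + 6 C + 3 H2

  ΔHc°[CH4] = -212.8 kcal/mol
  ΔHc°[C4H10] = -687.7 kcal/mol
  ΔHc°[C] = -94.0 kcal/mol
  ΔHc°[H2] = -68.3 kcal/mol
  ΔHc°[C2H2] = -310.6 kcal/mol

ΔH = -114.4 kcal/mol

Using ΔH = Σ nΔHc°(reactants) − Σ nΔHc°(products):
= [1·(-687.7) + 2·(-310.6)] − [2·(-212.8) + 6·(-94.0) + 3·(-68.3)]
= -114.4 kcal/mol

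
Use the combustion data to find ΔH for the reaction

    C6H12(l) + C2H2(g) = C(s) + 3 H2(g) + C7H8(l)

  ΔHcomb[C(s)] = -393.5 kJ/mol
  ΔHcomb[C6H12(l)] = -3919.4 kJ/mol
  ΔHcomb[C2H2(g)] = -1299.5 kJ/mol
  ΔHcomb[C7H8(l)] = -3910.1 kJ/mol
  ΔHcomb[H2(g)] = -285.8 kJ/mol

ΔH = -57.9 kJ/mol

Using ΔH = Σ nΔHc°(reactants) − Σ nΔHc°(products):
= [1·(-3919.4) + 1·(-1299.5)] − [1·(-393.5) + 3·(-285.8) + 1·(-3910.1)]
= -57.9 kJ/mol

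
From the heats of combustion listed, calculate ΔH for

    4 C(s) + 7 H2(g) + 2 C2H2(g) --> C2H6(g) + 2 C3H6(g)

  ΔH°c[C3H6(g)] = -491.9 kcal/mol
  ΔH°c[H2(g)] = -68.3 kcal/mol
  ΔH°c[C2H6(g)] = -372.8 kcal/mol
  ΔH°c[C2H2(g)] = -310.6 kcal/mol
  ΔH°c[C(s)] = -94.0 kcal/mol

Using ΔH = Σ nΔHc°(reactants) − Σ nΔHc°(products):
= [4·(-94.0) + 7·(-68.3) + 2·(-310.6)] − [1·(-372.8) + 2·(-491.9)]
= -118.7 kcal/mol

ΔH = -118.7 kcal/mol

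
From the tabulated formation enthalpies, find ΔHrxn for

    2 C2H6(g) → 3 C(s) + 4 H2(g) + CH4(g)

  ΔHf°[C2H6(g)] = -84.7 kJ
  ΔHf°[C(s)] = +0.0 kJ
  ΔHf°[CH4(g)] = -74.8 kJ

ΔHrxn = 94.6 kJ

ΔH°rxn = Σ nΔHf°(products) − Σ nΔHf°(reactants).
Products: 3·(+0.0) + 4·(+0.0) + 1·(-74.8) = -74.8
Reactants: 2·(-84.7) = -169.4
ΔHrxn = (-74.8) − (-169.4) = 94.6 kJ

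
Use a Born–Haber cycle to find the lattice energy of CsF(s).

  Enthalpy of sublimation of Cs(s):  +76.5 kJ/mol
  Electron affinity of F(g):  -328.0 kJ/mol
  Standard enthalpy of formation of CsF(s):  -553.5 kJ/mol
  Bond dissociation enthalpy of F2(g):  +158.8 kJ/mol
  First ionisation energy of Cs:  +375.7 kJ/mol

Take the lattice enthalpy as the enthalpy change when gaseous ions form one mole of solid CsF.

U = -757.1 kJ/mol

ΔHf° = 1·ΔHsub + 1·(ΣIE) + 1/2·D(F2) + 1·EA + U
-553.5 = 1·(+76.5) + 1·(+375.7) + 1/2·(+158.8) + 1·(-328.0) + U
U = -553.5 − (+203.6) = -757.1 kJ/mol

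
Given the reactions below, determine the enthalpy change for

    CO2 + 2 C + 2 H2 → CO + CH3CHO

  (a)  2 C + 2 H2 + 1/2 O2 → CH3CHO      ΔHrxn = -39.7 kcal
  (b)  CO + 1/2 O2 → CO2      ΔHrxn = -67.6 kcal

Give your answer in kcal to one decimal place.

(a) as written: -39.7 kcal
(b) reversed: +67.6 kcal
ΔHrxn = (-39.7) + (+67.6) = 27.9 kcal

ΔHrxn = 27.9 kcal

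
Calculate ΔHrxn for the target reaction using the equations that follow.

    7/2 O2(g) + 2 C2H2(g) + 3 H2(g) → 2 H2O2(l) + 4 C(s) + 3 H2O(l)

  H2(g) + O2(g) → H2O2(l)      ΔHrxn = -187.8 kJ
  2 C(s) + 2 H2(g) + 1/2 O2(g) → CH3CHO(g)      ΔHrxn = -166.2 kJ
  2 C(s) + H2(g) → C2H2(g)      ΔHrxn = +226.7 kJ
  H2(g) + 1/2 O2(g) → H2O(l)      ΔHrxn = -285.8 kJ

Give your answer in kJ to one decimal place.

ΔHrxn = -1686.4 kJ

equation 1 × 2 (×2 to match 2 H2O2(l) in the target): (2)·(-187.8) = -375.6 kJ
equation 2: not needed (CH3CHO(g) appears nowhere else).
equation 3 reversed and × 2 (C2H2(g) must end up as a reactant; ×2 to match 2 C2H2(g) in the target): (-2)·(+226.7) = -453.4 kJ
equation 4 × 3 (×3 to match 3 H2O(l) in the target): (3)·(-285.8) = -857.4 kJ
Summing the manipulated equations, ΔHrxn = (2)·(-187.8) + (-2)·(+226.7) + (3)·(-285.8) = -1686.4 kJ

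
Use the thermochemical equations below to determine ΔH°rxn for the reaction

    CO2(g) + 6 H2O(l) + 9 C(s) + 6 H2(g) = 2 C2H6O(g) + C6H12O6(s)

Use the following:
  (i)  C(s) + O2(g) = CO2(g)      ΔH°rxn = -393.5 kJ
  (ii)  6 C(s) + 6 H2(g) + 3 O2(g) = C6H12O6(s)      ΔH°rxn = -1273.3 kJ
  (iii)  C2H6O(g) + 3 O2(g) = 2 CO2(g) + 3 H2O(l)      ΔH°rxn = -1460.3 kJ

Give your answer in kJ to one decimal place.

(i) × 3: (3)·(-393.5) = -1180.5 kJ
(ii) as written: -1273.3 kJ
(iii) reversed and × 2: (-2)·(-1460.3) = +2920.6 kJ
ΔH°rxn = (3)·(-393.5) + (1)·(-1273.3) + (-2)·(-1460.3) = 466.8 kJ

ΔH°rxn = 466.8 kJ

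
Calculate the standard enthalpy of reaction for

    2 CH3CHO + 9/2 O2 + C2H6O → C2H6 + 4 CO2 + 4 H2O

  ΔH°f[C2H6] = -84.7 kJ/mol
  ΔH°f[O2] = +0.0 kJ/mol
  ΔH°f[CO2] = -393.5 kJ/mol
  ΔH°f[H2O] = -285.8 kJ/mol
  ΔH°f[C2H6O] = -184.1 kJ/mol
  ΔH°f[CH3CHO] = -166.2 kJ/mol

Products: 1·(-84.7) + 4·(-393.5) + 4·(-285.8) = -2801.9
Reactants: 2·(-166.2) + 9/2·(+0.0) + 1·(-184.1) = -516.5
ΔHrxn = (-2801.9) − (-516.5) = -2285.4 kJ/mol

ΔHrxn = -2285.4 kJ/mol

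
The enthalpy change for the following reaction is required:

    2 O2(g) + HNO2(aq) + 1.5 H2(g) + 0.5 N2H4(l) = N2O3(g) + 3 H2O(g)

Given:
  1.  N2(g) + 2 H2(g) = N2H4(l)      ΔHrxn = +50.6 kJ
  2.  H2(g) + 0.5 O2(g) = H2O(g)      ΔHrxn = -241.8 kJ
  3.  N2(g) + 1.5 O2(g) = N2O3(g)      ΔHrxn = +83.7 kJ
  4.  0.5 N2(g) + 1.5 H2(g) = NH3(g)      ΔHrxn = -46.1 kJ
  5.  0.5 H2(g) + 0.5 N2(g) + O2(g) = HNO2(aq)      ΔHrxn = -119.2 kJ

ΔHrxn = -547.8 kJ

eq. 1 reversed and × 1/2: (-1/2)·(+50.6) = -25.3 kJ
eq. 2 × 3: (3)·(-241.8) = -725.4 kJ
eq. 3 as written: +83.7 kJ
eq. 4: not needed.
eq. 5 reversed: +119.2 kJ
ΔHrxn = (-25.3) + (-725.4) + (+83.7) + (+119.2) = -547.8 kJ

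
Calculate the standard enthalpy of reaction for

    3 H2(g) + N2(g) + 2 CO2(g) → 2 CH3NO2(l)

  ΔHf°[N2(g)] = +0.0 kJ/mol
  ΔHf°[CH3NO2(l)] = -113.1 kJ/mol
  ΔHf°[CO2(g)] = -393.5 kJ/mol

ΔH_rxn = 560.8 kJ/mol

Products: 2·(-113.1) = -226.2
Reactants: 3·(+0.0) + 1·(+0.0) + 2·(-393.5) = -787.0
ΔH_rxn = (-226.2) − (-787.0) = 560.8 kJ/mol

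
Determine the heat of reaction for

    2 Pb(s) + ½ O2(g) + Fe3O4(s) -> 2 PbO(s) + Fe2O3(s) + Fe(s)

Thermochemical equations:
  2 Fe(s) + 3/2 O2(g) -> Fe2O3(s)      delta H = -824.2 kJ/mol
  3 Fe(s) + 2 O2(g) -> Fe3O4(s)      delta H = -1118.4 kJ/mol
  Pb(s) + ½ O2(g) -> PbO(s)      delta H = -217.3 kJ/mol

delta H = -140.4 kJ/mol

equation 1 as written (Fe2O3(s) already on the product side): -824.2 kJ/mol
equation 2 reversed (reverse to put Fe3O4(s) on the reactant side): +1118.4 kJ/mol
equation 3 × 2 (scale by 2 for the 2 PbO(s)): (2)·(-217.3) = -434.6 kJ/mol
delta H = (-824.2) + (+1118.4) + (-434.6) = -140.4 kJ/mol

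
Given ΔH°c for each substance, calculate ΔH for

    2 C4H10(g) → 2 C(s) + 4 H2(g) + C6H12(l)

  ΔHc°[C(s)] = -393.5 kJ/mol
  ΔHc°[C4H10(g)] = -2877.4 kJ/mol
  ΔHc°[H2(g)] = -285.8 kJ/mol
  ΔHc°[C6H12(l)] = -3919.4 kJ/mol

Using ΔH = Σ nΔHc°(reactants) − Σ nΔHc°(products):
= [2·(-2877.4)] − [2·(-393.5) + 4·(-285.8) + 1·(-3919.4)]
= 94.8 kJ/mol

ΔH = 94.8 kJ/mol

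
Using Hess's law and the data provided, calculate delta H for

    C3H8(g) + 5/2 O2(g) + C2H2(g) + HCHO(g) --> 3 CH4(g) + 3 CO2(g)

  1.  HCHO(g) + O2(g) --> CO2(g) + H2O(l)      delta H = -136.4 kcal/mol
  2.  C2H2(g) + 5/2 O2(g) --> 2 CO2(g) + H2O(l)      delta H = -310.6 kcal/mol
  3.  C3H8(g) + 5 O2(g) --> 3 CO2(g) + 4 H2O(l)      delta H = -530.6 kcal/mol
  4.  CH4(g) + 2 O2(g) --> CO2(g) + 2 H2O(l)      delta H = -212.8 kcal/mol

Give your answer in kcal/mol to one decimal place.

delta H = -339.2 kcal/mol

eq. 1 as written (HCHO(g) already on the reactant side): -136.4 kcal/mol
eq. 2 as written (C2H2(g) already on the reactant side): -310.6 kcal/mol
eq. 3 as written (C3H8(g) already on the reactant side): -530.6 kcal/mol
eq. 4 reversed and × 3 (CH4(g) must end up as a product; scale by 3 for the 3 CH4(g)): (-3)·(-212.8) = +638.4 kcal/mol
delta H = (1)·(-136.4) + (1)·(-310.6) + (1)·(-530.6) + (-3)·(-212.8) = -339.2 kcal/mol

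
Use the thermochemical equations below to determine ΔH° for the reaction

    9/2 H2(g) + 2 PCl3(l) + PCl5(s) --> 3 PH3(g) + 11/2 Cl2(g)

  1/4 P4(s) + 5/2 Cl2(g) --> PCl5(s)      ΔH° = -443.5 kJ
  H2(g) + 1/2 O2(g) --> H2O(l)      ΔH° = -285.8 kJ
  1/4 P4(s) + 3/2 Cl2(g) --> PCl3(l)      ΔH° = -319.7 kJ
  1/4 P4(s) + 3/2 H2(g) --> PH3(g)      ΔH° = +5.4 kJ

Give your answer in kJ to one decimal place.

ΔH° = 1099.1 kJ

equation 1 reversed: +443.5 kJ
equation 2: not needed.
equation 3 reversed and × 2: (-2)·(-319.7) = +639.4 kJ
equation 4 × 3: (3)·(+5.4) = +16.2 kJ
ΔH° = (+443.5) + (+639.4) + (+16.2) = 1099.1 kJ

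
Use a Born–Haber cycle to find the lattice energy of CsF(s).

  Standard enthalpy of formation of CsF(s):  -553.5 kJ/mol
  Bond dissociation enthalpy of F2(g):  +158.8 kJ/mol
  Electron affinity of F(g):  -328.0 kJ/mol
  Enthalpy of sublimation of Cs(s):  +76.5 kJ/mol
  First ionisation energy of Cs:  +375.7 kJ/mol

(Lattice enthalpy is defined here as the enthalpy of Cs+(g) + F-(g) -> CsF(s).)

U = -757.1 kJ/mol

ΔHf° = 1·ΔHsub + 1·(ΣIE) + 1/2·D(F2) + 1·EA + U
-553.5 = 1·(+76.5) + 1·(+375.7) + 1/2·(+158.8) + 1·(-328.0) + U
U = -553.5 − (+203.6) = -757.1 kJ/mol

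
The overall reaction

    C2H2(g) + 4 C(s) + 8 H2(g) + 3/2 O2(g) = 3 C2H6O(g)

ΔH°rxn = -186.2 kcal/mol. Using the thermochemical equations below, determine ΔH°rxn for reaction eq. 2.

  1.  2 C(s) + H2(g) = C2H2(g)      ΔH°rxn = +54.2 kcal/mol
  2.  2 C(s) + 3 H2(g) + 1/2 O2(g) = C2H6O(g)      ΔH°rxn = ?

ΔH°rxn = -44.0 kcal/mol

eq. 1 reversed (C2H2(g) must end up as a reactant): -54.2 kcal/mol
eq. 2 × 3 (×3 to match 3 C2H6O(g) in the target): contributes 3·x
-186.2 = (-54.2) + 3·x
x = (-186.2 − (-54.2)) / (3) = -44.0 kcal/mol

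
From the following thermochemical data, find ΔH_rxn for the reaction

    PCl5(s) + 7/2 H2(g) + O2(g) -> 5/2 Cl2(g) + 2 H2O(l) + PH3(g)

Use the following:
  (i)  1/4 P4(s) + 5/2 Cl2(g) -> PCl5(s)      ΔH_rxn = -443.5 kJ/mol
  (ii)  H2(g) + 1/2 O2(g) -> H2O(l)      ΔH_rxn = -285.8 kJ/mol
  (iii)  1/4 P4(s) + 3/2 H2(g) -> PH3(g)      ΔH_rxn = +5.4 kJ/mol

(i) reversed: +443.5 kJ/mol
(ii) × 2: (2)·(-285.8) = -571.6 kJ/mol
(iii) as written: +5.4 kJ/mol
Since enthalpy is a state function, ΔH_rxn = (+443.5) + (-571.6) + (+5.4) = -122.7 kJ/mol

ΔH_rxn = -122.7 kJ/mol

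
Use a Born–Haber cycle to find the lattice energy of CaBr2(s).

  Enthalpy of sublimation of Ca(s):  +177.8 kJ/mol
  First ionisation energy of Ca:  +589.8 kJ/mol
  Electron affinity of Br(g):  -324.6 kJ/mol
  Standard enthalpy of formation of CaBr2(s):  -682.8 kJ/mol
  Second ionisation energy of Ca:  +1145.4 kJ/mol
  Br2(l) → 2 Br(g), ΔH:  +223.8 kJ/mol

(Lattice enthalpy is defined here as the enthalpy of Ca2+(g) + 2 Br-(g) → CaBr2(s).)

ΔHf° = 1·ΔHsub + 1·(ΣIE) + 1·D(Br2) + 2·EA + U
-682.8 = 1·(+177.8) + 1·(+1735.2) + 1·(+223.8) + 2·(-324.6) + U
U = -682.8 − (+1487.6) = -2170.4 kJ/mol

U = -2170.4 kJ/mol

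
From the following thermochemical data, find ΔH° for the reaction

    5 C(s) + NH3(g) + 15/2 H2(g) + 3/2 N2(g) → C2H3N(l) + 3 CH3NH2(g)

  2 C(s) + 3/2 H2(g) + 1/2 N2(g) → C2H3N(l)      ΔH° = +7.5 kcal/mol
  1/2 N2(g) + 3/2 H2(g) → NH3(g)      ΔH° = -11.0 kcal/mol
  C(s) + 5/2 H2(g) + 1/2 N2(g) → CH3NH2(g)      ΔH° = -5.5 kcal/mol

ΔH° = 2.0 kcal/mol

equation 1 as written (C2H3N(l) already on the product side): +7.5 kcal/mol
equation 2 reversed (NH3(g) must end up as a reactant): +11.0 kcal/mol
equation 3 × 3 (scale by 3 for the 3 CH3NH2(g)): (3)·(-5.5) = -16.5 kcal/mol
Combining the equations, ΔH° = (+7.5) + (+11.0) + (-16.5) = 2.0 kcal/mol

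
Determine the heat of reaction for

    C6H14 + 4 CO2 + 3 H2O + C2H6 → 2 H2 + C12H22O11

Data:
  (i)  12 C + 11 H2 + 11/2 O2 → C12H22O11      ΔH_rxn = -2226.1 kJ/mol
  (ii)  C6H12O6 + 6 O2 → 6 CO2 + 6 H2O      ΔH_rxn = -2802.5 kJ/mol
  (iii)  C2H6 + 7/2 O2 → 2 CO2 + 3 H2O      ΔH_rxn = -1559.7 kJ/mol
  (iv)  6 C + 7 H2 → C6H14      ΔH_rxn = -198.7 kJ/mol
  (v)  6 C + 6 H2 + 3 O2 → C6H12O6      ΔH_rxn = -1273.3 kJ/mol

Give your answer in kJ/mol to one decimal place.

ΔH_rxn = 488.7 kJ/mol

(i) as written (C12H22O11 already on the product side): -2226.1 kJ/mol
(ii) reversed: +2802.5 kJ/mol
(iii) as written (C2H6 already on the reactant side): -1559.7 kJ/mol
(iv) reversed (C6H14 must end up as a reactant): +198.7 kJ/mol
(v) reversed: +1273.3 kJ/mol
Since enthalpy is a state function, ΔH_rxn = (1)·(-2226.1) + (-1)·(-2802.5) + (1)·(-1559.7) + (-1)·(-198.7) + (-1)·(-1273.3) = 488.7 kJ/mol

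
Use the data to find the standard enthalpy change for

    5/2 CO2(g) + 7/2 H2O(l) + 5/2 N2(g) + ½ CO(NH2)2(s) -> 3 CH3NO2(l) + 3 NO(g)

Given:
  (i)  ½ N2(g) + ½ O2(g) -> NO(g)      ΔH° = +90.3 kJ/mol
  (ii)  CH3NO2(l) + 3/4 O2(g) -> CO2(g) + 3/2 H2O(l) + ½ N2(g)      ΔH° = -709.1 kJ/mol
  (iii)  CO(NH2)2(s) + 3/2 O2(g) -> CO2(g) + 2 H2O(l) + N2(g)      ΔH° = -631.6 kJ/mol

ΔH° = 2082.4 kJ/mol

(i) × 3: (3)·(+90.3) = +270.9 kJ/mol
(ii) reversed and × 3: (-3)·(-709.1) = +2127.3 kJ/mol
(iii) × 1/2: (1/2)·(-631.6) = -315.8 kJ/mol
Summing the manipulated equations, ΔH° = (3)·(+90.3) + (-3)·(-709.1) + (1/2)·(-631.6) = 2082.4 kJ/mol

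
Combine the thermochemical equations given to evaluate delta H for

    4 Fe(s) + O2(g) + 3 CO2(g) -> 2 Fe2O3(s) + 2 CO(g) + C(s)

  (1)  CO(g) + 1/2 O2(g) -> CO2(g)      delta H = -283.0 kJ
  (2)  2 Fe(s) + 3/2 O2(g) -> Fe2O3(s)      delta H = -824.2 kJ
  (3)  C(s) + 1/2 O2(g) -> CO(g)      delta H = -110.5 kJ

(1) reversed and × 3 (reverse to put CO2(g) on the reactant side; ×3 to match 3 CO2(g) in the target): (-3)·(-283.0) = +849.0 kJ
(2) × 2 (×2 to match 2 Fe2O3(s) in the target): (2)·(-824.2) = -1648.4 kJ
(3) reversed (C(s) must end up as a product): +110.5 kJ
Combining the equations, delta H = (-3)·(-283.0) + (2)·(-824.2) + (-1)·(-110.5) = -688.9 kJ

delta H = -688.9 kJ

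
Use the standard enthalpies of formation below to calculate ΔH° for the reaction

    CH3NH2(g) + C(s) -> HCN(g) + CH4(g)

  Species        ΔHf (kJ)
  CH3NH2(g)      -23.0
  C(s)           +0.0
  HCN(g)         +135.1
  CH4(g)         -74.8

ΔH° = 83.3 kJ

Products: 1·(+135.1) + 1·(-74.8) = +60.3
Reactants: 1·(-23.0) + 1·(+0.0) = -23.0
ΔH° = (+60.3) − (-23.0) = 83.3 kJ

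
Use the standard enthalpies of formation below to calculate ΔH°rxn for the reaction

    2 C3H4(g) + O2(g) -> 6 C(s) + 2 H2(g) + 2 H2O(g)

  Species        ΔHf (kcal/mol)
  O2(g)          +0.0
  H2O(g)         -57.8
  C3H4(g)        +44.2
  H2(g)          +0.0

Products: 6·(+0.0) + 2·(+0.0) + 2·(-57.8) = -115.6
Reactants: 2·(+44.2) + 1·(+0.0) = +88.4
ΔH°rxn = (-115.6) − (+88.4) = -204.0 kcal/mol

ΔH°rxn = -204.0 kcal/mol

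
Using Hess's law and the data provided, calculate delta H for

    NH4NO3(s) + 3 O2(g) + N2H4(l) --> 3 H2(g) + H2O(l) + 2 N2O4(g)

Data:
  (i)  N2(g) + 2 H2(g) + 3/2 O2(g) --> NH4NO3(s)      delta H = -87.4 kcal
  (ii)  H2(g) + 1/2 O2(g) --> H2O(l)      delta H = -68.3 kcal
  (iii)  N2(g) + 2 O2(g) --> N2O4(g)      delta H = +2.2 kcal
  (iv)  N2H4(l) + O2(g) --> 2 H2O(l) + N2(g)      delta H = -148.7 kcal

delta H = 11.4 kcal

(i) reversed: +87.4 kcal
(ii) reversed: +68.3 kcal
(iii) × 2: (2)·(+2.2) = +4.4 kcal
(iv) as written: -148.7 kcal
Since enthalpy is a state function, delta H = (-1)·(-87.4) + (-1)·(-68.3) + (2)·(+2.2) + (1)·(-148.7) = 11.4 kcal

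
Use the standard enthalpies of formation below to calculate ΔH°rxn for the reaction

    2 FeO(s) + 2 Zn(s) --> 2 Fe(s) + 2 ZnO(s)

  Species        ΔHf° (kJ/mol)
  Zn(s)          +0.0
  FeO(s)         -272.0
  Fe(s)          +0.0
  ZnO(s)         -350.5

ΔH°rxn = Σ nΔHf°(products) − Σ nΔHf°(reactants).
Products: 2·(+0.0) + 2·(-350.5) = -701.0
Reactants: 2·(-272.0) + 2·(+0.0) = -544.0
ΔH°rxn = (-701.0) − (-544.0) = -157.0 kJ/mol

ΔH°rxn = -157.0 kJ/mol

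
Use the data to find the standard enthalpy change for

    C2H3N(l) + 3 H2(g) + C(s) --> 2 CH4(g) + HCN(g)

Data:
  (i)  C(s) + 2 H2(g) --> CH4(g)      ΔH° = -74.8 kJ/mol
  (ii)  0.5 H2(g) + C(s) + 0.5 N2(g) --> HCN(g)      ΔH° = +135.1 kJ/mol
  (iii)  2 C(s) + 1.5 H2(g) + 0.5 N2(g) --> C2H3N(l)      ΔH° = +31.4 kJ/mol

ΔH° = -45.9 kJ/mol

(i) × 2 (×2 to match 2 CH4(g) in the target): (2)·(-74.8) = -149.6 kJ/mol
(ii) as written (HCN(g) already on the product side): +135.1 kJ/mol
(iii) reversed (reverse to put C2H3N(l) on the reactant side): -31.4 kJ/mol
Combining the equations, ΔH° = (-149.6) + (+135.1) + (-31.4) = -45.9 kJ/mol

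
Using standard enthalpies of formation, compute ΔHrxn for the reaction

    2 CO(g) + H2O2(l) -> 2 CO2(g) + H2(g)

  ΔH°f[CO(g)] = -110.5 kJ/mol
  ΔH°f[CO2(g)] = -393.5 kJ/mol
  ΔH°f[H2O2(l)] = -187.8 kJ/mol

ΔHrxn = -378.2 kJ/mol

ΔH°rxn = Σ nΔHf°(products) − Σ nΔHf°(reactants).
Products: 2·(-393.5) + 1·(+0.0) = -787.0
Reactants: 2·(-110.5) + 1·(-187.8) = -408.8
ΔHrxn = (-787.0) − (-408.8) = -378.2 kJ/mol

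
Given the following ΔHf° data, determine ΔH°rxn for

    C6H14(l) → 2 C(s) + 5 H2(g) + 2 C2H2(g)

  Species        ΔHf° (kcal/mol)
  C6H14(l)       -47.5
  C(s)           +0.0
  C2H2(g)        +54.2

Products: 2·(+0.0) + 5·(+0.0) + 2·(+54.2) = +108.4
Reactants: 1·(-47.5) = -47.5
ΔH°rxn = (+108.4) − (-47.5) = 155.9 kcal/mol

ΔH°rxn = 155.9 kcal/mol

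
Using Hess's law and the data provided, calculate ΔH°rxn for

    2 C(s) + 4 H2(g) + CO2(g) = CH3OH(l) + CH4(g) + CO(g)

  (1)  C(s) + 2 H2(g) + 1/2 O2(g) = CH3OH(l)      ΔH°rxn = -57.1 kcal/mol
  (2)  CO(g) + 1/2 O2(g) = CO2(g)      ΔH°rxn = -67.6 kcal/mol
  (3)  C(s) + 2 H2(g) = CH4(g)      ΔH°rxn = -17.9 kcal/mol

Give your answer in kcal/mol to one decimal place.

(1) as written: -57.1 kcal/mol
(2) reversed: +67.6 kcal/mol
(3) as written: -17.9 kcal/mol
ΔH°rxn = (-57.1) + (+67.6) + (-17.9) = -7.4 kcal/mol

ΔH°rxn = -7.4 kcal/mol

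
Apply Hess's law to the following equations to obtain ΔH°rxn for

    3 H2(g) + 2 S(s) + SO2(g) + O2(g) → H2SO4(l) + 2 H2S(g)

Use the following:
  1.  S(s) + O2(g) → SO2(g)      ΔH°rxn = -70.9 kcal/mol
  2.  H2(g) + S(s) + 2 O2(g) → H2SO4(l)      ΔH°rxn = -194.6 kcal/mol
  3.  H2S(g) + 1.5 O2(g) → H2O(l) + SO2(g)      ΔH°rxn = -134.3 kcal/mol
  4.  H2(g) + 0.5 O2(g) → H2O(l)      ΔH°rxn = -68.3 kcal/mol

eq. 1 as written: -70.9 kcal/mol
eq. 2 as written: -194.6 kcal/mol
eq. 3 reversed and × 2: (-2)·(-134.3) = +268.6 kcal/mol
eq. 4 × 2: (2)·(-68.3) = -136.6 kcal/mol
ΔH°rxn = (-70.9) + (-194.6) + (+268.6) + (-136.6) = -133.5 kcal/mol

ΔH°rxn = -133.5 kcal/mol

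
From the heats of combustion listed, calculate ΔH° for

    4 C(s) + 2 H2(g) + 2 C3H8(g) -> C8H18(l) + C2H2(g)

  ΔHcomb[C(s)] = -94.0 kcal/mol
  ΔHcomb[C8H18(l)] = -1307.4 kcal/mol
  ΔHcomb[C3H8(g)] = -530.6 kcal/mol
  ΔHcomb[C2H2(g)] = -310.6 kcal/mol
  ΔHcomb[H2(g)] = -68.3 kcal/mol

ΔH° = 44.2 kcal/mol

Using ΔH = Σ nΔHc°(reactants) − Σ nΔHc°(products):
= [4·(-94.0) + 2·(-68.3) + 2·(-530.6)] − [1·(-1307.4) + 1·(-310.6)]
= 44.2 kcal/mol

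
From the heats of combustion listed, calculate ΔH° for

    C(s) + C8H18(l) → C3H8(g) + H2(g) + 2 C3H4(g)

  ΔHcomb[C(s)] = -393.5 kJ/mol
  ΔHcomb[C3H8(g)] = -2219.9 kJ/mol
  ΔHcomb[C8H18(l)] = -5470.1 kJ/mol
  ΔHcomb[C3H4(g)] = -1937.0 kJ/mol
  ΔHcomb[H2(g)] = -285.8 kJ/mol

With combustion enthalpies, reactants minus products:
= [1·(-393.5) + 1·(-5470.1)] − [1·(-2219.9) + 1·(-285.8) + 2·(-1937.0)]
= 516.1 kJ/mol

ΔH° = 516.1 kJ/mol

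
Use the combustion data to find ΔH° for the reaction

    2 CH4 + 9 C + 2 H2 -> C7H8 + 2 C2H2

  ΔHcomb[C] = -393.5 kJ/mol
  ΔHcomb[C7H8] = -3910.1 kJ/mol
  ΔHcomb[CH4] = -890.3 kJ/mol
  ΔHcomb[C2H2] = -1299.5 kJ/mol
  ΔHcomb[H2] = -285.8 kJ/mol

With combustion enthalpies, reactants minus products:
= [2·(-890.3) + 9·(-393.5) + 2·(-285.8)] − [1·(-3910.1) + 2·(-1299.5)]
= 615.4 kJ/mol

ΔH° = 615.4 kJ/mol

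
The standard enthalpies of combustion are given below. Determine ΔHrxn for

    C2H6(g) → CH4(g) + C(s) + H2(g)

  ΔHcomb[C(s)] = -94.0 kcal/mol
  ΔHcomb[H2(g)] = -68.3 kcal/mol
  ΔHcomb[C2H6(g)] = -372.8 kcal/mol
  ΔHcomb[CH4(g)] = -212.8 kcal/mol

Using ΔH = Σ nΔHc°(reactants) − Σ nΔHc°(products):
= [1·(-372.8)] − [1·(-212.8) + 1·(-94.0) + 1·(-68.3)]
= 2.3 kcal/mol

ΔHrxn = 2.3 kcal/mol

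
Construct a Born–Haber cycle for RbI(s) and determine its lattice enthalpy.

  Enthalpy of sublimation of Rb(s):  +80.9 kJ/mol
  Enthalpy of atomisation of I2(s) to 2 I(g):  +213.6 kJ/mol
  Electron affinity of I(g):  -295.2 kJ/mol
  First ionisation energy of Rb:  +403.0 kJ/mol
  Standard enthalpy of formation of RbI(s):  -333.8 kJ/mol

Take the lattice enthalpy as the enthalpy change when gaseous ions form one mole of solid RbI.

U = -629.3 kJ/mol

ΔHf° = 1·ΔHsub + 1·(ΣIE) + 1/2·D(I2) + 1·EA + U
-333.8 = 1·(+80.9) + 1·(+403.0) + 1/2·(+213.6) + 1·(-295.2) + U
U = -333.8 − (+295.5) = -629.3 kJ/mol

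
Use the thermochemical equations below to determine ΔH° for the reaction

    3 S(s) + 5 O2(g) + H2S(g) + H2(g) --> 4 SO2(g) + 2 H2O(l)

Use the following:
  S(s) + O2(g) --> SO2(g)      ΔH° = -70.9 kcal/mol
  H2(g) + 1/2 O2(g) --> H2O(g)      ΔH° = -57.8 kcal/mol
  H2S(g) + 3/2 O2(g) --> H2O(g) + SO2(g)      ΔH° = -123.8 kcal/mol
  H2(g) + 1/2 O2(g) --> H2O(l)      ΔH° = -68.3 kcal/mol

ΔH° = -415.3 kcal/mol

equation 1 × 3: (3)·(-70.9) = -212.7 kcal/mol
equation 2 reversed: +57.8 kcal/mol
equation 3 as written: -123.8 kcal/mol
equation 4 × 2: (2)·(-68.3) = -136.6 kcal/mol
Since enthalpy is a state function, ΔH° = (3)·(-70.9) + (-1)·(-57.8) + (1)·(-123.8) + (2)·(-68.3) = -415.3 kcal/mol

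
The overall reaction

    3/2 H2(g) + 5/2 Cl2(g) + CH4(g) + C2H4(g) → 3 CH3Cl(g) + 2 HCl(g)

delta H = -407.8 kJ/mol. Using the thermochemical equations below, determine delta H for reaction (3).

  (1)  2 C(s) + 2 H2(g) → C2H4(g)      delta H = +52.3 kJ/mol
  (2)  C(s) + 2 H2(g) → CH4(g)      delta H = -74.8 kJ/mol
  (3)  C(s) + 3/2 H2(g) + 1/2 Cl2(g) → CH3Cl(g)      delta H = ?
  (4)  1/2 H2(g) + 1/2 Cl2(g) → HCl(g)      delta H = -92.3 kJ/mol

(1) reversed: -52.3 kJ/mol
(2) reversed: +74.8 kJ/mol
(3) × 3: contributes 3·x
(4) × 2: (2)·(-92.3) = -184.6 kJ/mol
-407.8 = (-52.3) + (+74.8) + (-184.6) + 3·x
x = (-407.8 − (-162.1)) / (3) = -81.9 kJ/mol

delta H = -81.9 kJ/mol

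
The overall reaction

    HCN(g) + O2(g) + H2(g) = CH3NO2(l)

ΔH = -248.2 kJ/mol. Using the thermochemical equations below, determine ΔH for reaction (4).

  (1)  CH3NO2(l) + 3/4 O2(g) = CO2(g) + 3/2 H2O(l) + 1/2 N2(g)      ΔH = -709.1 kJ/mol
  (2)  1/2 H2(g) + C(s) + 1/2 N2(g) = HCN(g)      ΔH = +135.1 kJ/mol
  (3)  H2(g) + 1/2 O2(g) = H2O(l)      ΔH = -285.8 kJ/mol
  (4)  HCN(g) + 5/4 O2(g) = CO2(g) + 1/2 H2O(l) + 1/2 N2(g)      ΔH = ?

(1) reversed (reverse to put CH3NO2(l) on the product side): +709.1 kJ/mol
(2): not needed (C(s) appears nowhere else).
(3) as written: -285.8 kJ/mol
(4) as written: contributes x
-248.2 = (+709.1) + (-285.8) + x
x = (-248.2 − (+423.3)) / (1) = -671.5 kJ/mol

ΔH = -671.5 kJ/mol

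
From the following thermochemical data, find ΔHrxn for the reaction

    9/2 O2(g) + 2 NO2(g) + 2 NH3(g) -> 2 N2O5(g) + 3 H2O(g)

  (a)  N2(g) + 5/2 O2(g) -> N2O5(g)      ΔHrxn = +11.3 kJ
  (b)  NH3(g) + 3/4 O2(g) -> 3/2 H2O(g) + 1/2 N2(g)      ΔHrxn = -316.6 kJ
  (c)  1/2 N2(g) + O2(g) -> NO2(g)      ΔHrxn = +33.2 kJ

ΔHrxn = -677.0 kJ

(a) × 2: (2)·(+11.3) = +22.6 kJ
(b) × 2: (2)·(-316.6) = -633.2 kJ
(c) reversed and × 2: (-2)·(+33.2) = -66.4 kJ
ΔHrxn = (2)·(+11.3) + (2)·(-316.6) + (-2)·(+33.2) = -677.0 kJ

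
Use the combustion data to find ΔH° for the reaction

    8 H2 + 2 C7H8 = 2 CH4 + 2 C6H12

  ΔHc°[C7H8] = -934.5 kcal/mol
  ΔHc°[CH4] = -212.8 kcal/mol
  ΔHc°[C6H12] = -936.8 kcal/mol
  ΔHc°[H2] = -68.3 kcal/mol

ΔH° = -116.2 kcal/mol

With combustion enthalpies, reactants minus products:
= [8·(-68.3) + 2·(-934.5)] − [2·(-212.8) + 2·(-936.8)]
= -116.2 kcal/mol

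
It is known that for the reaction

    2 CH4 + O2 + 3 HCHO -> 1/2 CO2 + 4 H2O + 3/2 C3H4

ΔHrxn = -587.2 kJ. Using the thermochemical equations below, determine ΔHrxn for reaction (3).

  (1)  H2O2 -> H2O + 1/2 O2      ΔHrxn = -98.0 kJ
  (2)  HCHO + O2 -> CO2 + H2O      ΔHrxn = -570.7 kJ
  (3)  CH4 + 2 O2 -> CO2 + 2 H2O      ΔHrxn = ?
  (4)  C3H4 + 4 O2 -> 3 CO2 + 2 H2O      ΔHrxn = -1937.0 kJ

(1): not needed.
(2) × 3: (3)·(-570.7) = -1712.1 kJ
(3) × 2: contributes 2·x
(4) reversed and × 3/2: (-3/2)·(-1937.0) = +2905.5 kJ
-587.2 = (-1712.1) + (+2905.5) + 2·x
x = (-587.2 − (+1193.4)) / (2) = -890.3 kJ

ΔHrxn = -890.3 kJ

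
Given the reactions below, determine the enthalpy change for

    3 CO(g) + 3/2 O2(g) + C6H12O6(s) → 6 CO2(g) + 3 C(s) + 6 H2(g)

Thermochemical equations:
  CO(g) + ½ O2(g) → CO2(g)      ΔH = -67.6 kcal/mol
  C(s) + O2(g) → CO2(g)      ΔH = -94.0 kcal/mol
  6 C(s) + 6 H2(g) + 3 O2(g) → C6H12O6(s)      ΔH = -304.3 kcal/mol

equation 1 × 3 (×3 to match 3 CO(g) in the target): (3)·(-67.6) = -202.8 kcal/mol
equation 2 × 3: (3)·(-94.0) = -282.0 kcal/mol
equation 3 reversed (reverse to put C6H12O6(s) on the reactant side): +304.3 kcal/mol
ΔH = (-202.8) + (-282.0) + (+304.3) = -180.5 kcal/mol

ΔH = -180.5 kcal/mol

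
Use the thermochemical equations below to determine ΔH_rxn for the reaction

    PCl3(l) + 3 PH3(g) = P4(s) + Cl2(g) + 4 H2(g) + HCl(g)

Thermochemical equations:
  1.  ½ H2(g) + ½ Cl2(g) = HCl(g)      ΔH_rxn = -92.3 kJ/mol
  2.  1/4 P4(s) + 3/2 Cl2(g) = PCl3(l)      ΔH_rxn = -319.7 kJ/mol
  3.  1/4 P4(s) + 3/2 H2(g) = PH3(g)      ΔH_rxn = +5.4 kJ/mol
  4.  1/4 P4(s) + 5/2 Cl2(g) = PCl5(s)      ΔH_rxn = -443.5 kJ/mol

ΔH_rxn = 211.2 kJ/mol

eq. 1 as written: -92.3 kJ/mol
eq. 2 reversed: +319.7 kJ/mol
eq. 3 reversed and × 3: (-3)·(+5.4) = -16.2 kJ/mol
eq. 4: not needed.
ΔH_rxn = (1)·(-92.3) + (-1)·(-319.7) + (-3)·(+5.4) = 211.2 kJ/mol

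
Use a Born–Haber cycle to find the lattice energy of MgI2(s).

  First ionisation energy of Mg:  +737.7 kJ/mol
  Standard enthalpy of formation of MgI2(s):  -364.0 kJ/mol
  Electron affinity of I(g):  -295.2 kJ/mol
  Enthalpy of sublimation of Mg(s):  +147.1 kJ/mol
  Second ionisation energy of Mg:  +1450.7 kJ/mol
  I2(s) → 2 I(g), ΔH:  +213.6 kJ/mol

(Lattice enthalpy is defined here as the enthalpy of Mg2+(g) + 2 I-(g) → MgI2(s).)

ΔHf° = 1·ΔHsub + 1·(ΣIE) + 1·D(I2) + 2·EA + U
-364.0 = 1·(+147.1) + 1·(+2188.4) + 1·(+213.6) + 2·(-295.2) + U
U = -364.0 − (+1958.7) = -2322.7 kJ/mol

U = -2322.7 kJ/mol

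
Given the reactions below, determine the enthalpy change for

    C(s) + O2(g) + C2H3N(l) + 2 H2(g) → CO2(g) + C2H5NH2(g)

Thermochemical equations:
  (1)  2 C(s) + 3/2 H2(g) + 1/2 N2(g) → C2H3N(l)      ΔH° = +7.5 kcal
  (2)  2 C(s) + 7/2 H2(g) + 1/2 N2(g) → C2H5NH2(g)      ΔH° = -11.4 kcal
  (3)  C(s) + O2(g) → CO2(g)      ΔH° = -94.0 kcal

ΔH° = -112.9 kcal

(1) reversed (reverse to put C2H3N(l) on the reactant side): -7.5 kcal
(2) as written (C2H5NH2(g) already on the product side): -11.4 kcal
(3) as written (CO2(g) already on the product side): -94.0 kcal
ΔH° = (-7.5) + (-11.4) + (-94.0) = -112.9 kcal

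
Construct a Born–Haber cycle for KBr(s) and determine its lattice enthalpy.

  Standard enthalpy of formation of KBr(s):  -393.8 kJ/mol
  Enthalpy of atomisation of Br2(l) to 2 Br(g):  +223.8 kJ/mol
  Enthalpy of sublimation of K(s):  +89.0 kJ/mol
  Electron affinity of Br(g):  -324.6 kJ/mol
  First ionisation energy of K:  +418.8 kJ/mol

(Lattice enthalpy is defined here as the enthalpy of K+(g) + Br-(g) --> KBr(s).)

ΔHf° = 1·ΔHsub + 1·(ΣIE) + 1/2·D(Br2) + 1·EA + U
-393.8 = 1·(+89.0) + 1·(+418.8) + 1/2·(+223.8) + 1·(-324.6) + U
U = -393.8 − (+295.1) = -688.9 kJ/mol

U = -688.9 kJ/mol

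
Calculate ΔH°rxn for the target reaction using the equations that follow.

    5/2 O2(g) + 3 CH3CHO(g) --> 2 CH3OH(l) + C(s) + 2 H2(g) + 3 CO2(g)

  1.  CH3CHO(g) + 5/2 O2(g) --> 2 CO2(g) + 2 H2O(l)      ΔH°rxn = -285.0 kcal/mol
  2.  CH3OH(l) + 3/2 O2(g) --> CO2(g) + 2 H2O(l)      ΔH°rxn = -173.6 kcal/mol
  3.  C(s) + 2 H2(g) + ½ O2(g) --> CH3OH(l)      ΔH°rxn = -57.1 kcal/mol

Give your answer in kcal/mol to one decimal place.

eq. 1 × 3: (3)·(-285.0) = -855.0 kcal/mol
eq. 2 reversed and × 3: (-3)·(-173.6) = +520.8 kcal/mol
eq. 3 reversed: +57.1 kcal/mol
Combining the equations, ΔH°rxn = (3)·(-285.0) + (-3)·(-173.6) + (-1)·(-57.1) = -277.1 kcal/mol

ΔH°rxn = -277.1 kcal/mol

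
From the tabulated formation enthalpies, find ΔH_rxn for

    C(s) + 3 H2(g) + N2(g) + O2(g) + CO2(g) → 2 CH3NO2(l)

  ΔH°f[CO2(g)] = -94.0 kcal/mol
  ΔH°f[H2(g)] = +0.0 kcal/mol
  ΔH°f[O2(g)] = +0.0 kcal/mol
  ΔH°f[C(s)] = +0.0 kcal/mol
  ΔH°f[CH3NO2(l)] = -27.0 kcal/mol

ΔH°rxn = Σ nΔHf°(products) − Σ nΔHf°(reactants).
Products: 2·(-27.0) = -54.0
Reactants: 1·(+0.0) + 3·(+0.0) + 1·(+0.0) + 1·(+0.0) + 1·(-94.0) = -94.0
ΔH_rxn = (-54.0) − (-94.0) = 40.0 kcal/mol

ΔH_rxn = 40.0 kcal/mol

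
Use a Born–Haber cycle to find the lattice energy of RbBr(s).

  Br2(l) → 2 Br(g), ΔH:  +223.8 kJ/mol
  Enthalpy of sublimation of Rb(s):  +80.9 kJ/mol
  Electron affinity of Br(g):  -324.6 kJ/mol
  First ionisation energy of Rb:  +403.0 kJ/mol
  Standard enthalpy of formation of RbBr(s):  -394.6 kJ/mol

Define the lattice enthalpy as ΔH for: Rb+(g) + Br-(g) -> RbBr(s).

U = -665.8 kJ/mol

ΔHf° = 1·ΔHsub + 1·(ΣIE) + 1/2·D(Br2) + 1·EA + U
-394.6 = 1·(+80.9) + 1·(+403.0) + 1/2·(+223.8) + 1·(-324.6) + U
U = -394.6 − (+271.2) = -665.8 kJ/mol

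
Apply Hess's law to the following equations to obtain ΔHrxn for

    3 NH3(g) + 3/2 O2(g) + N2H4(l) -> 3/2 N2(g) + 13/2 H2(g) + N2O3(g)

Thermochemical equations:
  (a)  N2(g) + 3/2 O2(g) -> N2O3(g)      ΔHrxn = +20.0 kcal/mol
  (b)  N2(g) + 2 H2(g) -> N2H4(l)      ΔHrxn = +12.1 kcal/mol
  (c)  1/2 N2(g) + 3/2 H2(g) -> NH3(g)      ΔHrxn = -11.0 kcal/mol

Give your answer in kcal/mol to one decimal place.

(a) as written: +20.0 kcal/mol
(b) reversed: -12.1 kcal/mol
(c) reversed and × 3: (-3)·(-11.0) = +33.0 kcal/mol
Since enthalpy is a state function, ΔHrxn = (1)·(+20.0) + (-1)·(+12.1) + (-3)·(-11.0) = 40.9 kcal/mol

ΔHrxn = 40.9 kcal/mol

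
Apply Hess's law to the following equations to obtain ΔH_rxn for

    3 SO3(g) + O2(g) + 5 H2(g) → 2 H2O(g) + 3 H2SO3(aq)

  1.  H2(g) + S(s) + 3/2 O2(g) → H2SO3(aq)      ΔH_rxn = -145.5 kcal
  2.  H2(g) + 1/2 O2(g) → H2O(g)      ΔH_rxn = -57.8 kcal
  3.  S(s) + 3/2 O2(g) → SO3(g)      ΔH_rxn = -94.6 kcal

ΔH_rxn = -268.3 kcal

eq. 1 × 3 (×3 to match 3 H2SO3(aq) in the target): (3)·(-145.5) = -436.5 kcal
eq. 2 × 2 (scale by 2 for the 2 H2O(g)): (2)·(-57.8) = -115.6 kcal
eq. 3 reversed and × 3 (SO3(g) must end up as a reactant; ×3 to match 3 SO3(g) in the target): (-3)·(-94.6) = +283.8 kcal
Since enthalpy is a state function, ΔH_rxn = (3)·(-145.5) + (2)·(-57.8) + (-3)·(-94.6) = -268.3 kcal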